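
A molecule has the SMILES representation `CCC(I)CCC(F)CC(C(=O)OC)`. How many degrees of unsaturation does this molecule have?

1

Atom tally by fragment:
  CH3 → C:1 H:3
  CH2 → C:1 H:2
  CH(I) → C:1 H:1 I:1
  CH2 → C:1 H:2
  CH2 → C:1 H:2
  CH(F) → C:1 H:1 F:1
  CH2 → C:1 H:2
  CH2COOCH3 → C:3 H:5 O:2
Element totals:
  C: 10
  H: 18
  F: 1
  I: 1
  O: 2
Molecular formula: C10H18FIO2.
DoU = (2C + 2 + N − H − X) / 2 = (2·10 + 2 + 0 − 18 − 2) / 2 = 1.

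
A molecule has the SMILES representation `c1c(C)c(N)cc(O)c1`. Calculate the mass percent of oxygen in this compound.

12.99%

Atom tally by fragment:
  benzene ring core → C:6 H:6
  (− 3 ring H displaced by substituents)
  + CH3 → C:1 H:3
  + NH2 → N:1 H:2
  + OH → O:1 H:1
Element totals:
  C: 7
  H: 9
  N: 1
  O: 1
Molecular formula: C7H9NO.
Molar mass = 123.155 g/mol.
Mass from O: 1 × 15.999 = 15.999 g/mol.
%O = 15.999 / 123.155 × 100 = 12.99%.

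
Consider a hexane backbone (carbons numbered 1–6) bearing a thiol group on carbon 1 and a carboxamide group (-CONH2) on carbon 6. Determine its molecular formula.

C7H15NOS

Atom tally by fragment:
  HSCH2 → C:1 H:3 S:1
  CH2 → C:1 H:2
  CH2 → C:1 H:2
  CH2 → C:1 H:2
  CH2 → C:1 H:2
  CH2CONH2 → C:2 H:4 O:1 N:1
Element totals:
  C: 7
  H: 15
  N: 1
  O: 1
  S: 1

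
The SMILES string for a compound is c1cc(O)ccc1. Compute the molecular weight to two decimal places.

Atom tally by fragment:
  benzene ring core → C:6 H:6
  (− 1 ring H displaced by substituents)
  + OH → O:1 H:1
Element totals:
  C: 6
  H: 6
  O: 1
Molecular formula: C6H6O.
  M = 6(12.011) + 6(1.008) + 15.999
    = 72.066 + 6.048 + 15.999 = 94.113

94.11 g/mol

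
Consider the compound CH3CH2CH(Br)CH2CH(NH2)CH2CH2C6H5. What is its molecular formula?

Element totals:
  C: 13
  H: 20
  Br: 1
  N: 1

C13H20BrN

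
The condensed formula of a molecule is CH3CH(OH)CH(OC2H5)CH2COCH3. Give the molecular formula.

C8H16O3

Atom tally by fragment:
  CH3 → C:1 H:3
  CH(OH) → C:1 H:2 O:1
  CH(OC2H5) → C:3 H:6 O:1
  CH2COCH3 → C:3 H:5 O:1
Element totals:
  C: 8
  H: 16
  O: 3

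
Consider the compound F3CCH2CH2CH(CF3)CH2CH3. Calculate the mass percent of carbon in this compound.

Atom tally by fragment:
  F3CCH2 → C:2 H:2 F:3
  CH2 → C:1 H:2
  CH(CF3) → C:2 H:1 F:3
  CH2 → C:1 H:2
  CH3 → C:1 H:3
Element totals:
  C: 7
  H: 10
  F: 6
Molecular formula: C7H10F6.
Molar mass = 208.145 g/mol.
Mass from C: 7 × 12.011 = 84.077 g/mol.
%C = 84.077 / 208.145 × 100 = 40.39%.

40.39%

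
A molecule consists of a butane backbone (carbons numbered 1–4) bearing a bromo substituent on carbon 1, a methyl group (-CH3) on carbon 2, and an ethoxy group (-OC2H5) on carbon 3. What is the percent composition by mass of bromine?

Atom tally by fragment:
  BrCH2 → C:1 H:2 Br:1
  CH(CH3) → C:2 H:4
  CH(OC2H5) → C:3 H:6 O:1
  CH3 → C:1 H:3
Element totals:
  C: 7
  H: 15
  Br: 1
  O: 1
Molecular formula: C7H15BrO.
Molar mass = 195.100 g/mol.
Mass from Br: 1 × 79.904 = 79.904 g/mol.
%Br = 79.904 / 195.100 × 100 = 40.96%.

40.96%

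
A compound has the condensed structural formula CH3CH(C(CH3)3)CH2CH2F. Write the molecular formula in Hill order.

Element totals:
  C: 8
  H: 17
  F: 1

C8H17F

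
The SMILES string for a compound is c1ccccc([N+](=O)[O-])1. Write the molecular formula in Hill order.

C6H5NO2

Atom tally by fragment:
  benzene ring core → C:6 H:6
  (− 1 ring H displaced by substituents)
  + NO2 → N:1 O:2
Element totals:
  C: 6
  H: 5
  N: 1
  O: 2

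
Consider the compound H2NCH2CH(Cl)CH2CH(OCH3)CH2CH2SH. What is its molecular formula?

C7H16ClNOS

Atom tally by fragment:
  H2NCH2 → C:1 H:4 N:1
  CH(Cl) → C:1 H:1 Cl:1
  CH2 → C:1 H:2
  CH(OCH3) → C:2 H:4 O:1
  CH2 → C:1 H:2
  CH2SH → C:1 H:3 S:1
Element totals:
  C: 7
  H: 16
  Cl: 1
  N: 1
  O: 1
  S: 1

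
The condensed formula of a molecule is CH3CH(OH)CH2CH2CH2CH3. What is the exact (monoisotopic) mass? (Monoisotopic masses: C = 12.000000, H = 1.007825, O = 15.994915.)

102.1045

Atom tally by fragment:
  CH3 → C:1 H:3
  CH(OH) → C:1 H:2 O:1
  CH2 → C:1 H:2
  CH2 → C:1 H:2
  CH2 → C:1 H:2
  CH3 → C:1 H:3
Element totals:
  C: 6
  H: 14
  O: 1
Molecular formula: C6H14O.
  M = 6(12.0) + 14(1.007825) + 15.994915
    = 72.000000 + 14.109550 + 15.994915 = 102.104465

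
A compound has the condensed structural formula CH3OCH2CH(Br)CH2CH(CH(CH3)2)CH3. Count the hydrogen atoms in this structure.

Element totals:
  C: 9
  H: 19
  Br: 1
  O: 1

19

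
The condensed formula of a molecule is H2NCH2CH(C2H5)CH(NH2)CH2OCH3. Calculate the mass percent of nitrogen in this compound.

19.16%

Atom tally by fragment:
  H2NCH2 → C:1 H:4 N:1
  CH(C2H5) → C:3 H:6
  CH(NH2) → C:1 H:3 N:1
  CH2OCH3 → C:2 H:5 O:1
Element totals:
  C: 7
  H: 18
  N: 2
  O: 1
Molecular formula: C7H18N2O.
Molar mass = 146.234 g/mol.
Mass from N: 2 × 14.007 = 28.014 g/mol.
%N = 28.014 / 146.234 × 100 = 19.16%.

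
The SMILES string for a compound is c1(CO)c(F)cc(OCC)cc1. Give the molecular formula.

C9H11FO2

Atom tally by fragment:
  benzene ring core → C:6 H:6
  (− 3 ring H displaced by substituents)
  + CH2OH → C:1 H:3 O:1
  + F → F:1
  + OC2H5 → C:2 H:5 O:1
Element totals:
  C: 9
  H: 11
  F: 1
  O: 2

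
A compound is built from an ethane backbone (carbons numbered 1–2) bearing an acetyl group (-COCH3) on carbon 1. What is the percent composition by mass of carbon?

Atom tally by fragment:
  CH3COCH2 → C:3 H:5 O:1
  CH3 → C:1 H:3
Element totals:
  C: 4
  H: 8
  O: 1
Molecular formula: C4H8O.
Molar mass = 72.107 g/mol.
Mass from C: 4 × 12.011 = 48.044 g/mol.
%C = 48.044 / 72.107 × 100 = 66.63%.

66.63%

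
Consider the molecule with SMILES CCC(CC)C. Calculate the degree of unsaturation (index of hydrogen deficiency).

Atom tally by fragment:
  CH3 → C:1 H:3
  CH2 → C:1 H:2
  CH(C2H5) → C:3 H:6
  CH3 → C:1 H:3
Element totals:
  C: 6
  H: 14
Molecular formula: C6H14.
DoU = (2C + 2 + N − H − X) / 2 = (2·6 + 2 + 0 − 14 − 0) / 2 = 0.

0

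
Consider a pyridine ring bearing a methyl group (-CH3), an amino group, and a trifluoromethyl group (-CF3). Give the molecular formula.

Atom tally by fragment:
  pyridine ring core → C:5 H:5 N:1
  (− 3 ring H displaced by substituents)
  + CH3 → C:1 H:3
  + NH2 → N:1 H:2
  + CF3 → C:1 F:3
Element totals:
  C: 7
  H: 7
  F: 3
  N: 2

C7H7F3N2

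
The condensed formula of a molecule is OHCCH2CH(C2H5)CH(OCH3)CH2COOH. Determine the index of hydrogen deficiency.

Atom tally by fragment:
  OHCCH2 → C:2 H:3 O:1
  CH(C2H5) → C:3 H:6
  CH(OCH3) → C:2 H:4 O:1
  CH2COOH → C:2 H:3 O:2
Element totals:
  C: 9
  H: 16
  O: 4
Molecular formula: C9H16O4.
DoU = (2C + 2 + N − H − X) / 2 = (2·9 + 2 + 0 − 16 − 0) / 2 = 2.

2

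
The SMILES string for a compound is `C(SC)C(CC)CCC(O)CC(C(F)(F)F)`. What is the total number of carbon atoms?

11

Atom tally by fragment:
  CH3SCH2 → C:2 H:5 S:1
  CH(C2H5) → C:3 H:6
  CH2 → C:1 H:2
  CH2 → C:1 H:2
  CH(OH) → C:1 H:2 O:1
  CH2 → C:1 H:2
  CH2CF3 → C:2 H:2 F:3
Element totals:
  C: 11
  H: 21
  F: 3
  O: 1
  S: 1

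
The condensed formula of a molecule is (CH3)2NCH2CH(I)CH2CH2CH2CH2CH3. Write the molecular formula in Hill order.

C9H20IN

Element totals:
  C: 9
  H: 20
  I: 1
  N: 1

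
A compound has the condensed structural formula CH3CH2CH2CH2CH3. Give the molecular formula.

Element totals:
  C: 5
  H: 12

C5H12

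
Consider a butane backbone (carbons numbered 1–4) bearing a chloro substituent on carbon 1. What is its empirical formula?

C4H9Cl

Atom tally by fragment:
  ClCH2 → C:1 H:2 Cl:1
  CH2 → C:1 H:2
  CH2 → C:1 H:2
  CH3 → C:1 H:3
Element totals:
  C: 4
  H: 9
  Cl: 1
Molecular formula: C4H9Cl.
gcd of subscripts (4, 1, 9) = 1, so the empirical formula equals the molecular formula.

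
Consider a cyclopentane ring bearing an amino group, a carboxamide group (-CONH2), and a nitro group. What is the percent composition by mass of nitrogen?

Atom tally by fragment:
  cyclopentane ring core → C:5 H:10
  (− 3 ring H displaced by substituents)
  + NH2 → N:1 H:2
  + CONH2 → C:1 H:2 O:1 N:1
  + NO2 → N:1 O:2
Element totals:
  C: 6
  H: 11
  N: 3
  O: 3
Molecular formula: C6H11N3O3.
Molar mass = 173.172 g/mol.
Mass from N: 3 × 14.007 = 42.021 g/mol.
%N = 42.021 / 173.172 × 100 = 24.27%.

24.27%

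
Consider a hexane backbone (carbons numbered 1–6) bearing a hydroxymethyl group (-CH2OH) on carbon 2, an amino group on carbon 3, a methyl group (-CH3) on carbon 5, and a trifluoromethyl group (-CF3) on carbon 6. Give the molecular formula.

C9H18F3NO

Atom tally by fragment:
  CH3 → C:1 H:3
  CH(CH2OH) → C:2 H:4 O:1
  CH(NH2) → C:1 H:3 N:1
  CH2 → C:1 H:2
  CH(CH3) → C:2 H:4
  CH2CF3 → C:2 H:2 F:3
Element totals:
  C: 9
  H: 18
  F: 3
  N: 1
  O: 1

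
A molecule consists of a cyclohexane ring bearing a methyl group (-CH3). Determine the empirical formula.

Atom tally by fragment:
  cyclohexane ring core → C:6 H:12
  (− 1 ring H displaced by substituents)
  + CH3 → C:1 H:3
Element totals:
  C: 7
  H: 14
Molecular formula: C7H14.
gcd of subscripts = 7; dividing each by 7:
  C: 7/7 = 1
  H: 14/7 = 2

CH2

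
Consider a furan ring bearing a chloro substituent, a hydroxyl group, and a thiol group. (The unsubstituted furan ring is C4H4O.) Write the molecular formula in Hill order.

C4H3ClO2S

Atom tally by fragment:
  furan ring core → C:4 H:4 O:1
  (− 3 ring H displaced by substituents)
  + Cl → Cl:1
  + OH → O:1 H:1
  + SH → S:1 H:1
Element totals:
  C: 4
  H: 3
  Cl: 1
  O: 2
  S: 1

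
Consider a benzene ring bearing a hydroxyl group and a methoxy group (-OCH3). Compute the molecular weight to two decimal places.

Atom tally by fragment:
  benzene ring core → C:6 H:6
  (− 2 ring H displaced by substituents)
  + OH → O:1 H:1
  + OCH3 → C:1 H:3 O:1
Element totals:
  C: 7
  H: 8
  O: 2
Molecular formula: C7H8O2.
  M = 7(12.011) + 8(1.008) + 2(15.999)
    = 84.077 + 8.064 + 31.998 = 124.139

124.14 g/mol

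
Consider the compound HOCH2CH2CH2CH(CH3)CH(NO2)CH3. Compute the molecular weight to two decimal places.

161.20 g/mol

Atom tally by fragment:
  HOCH2CH2 → C:2 H:5 O:1
  CH2 → C:1 H:2
  CH(CH3) → C:2 H:4
  CH(NO2) → C:1 H:1 N:1 O:2
  CH3 → C:1 H:3
Element totals:
  C: 7
  H: 15
  N: 1
  O: 3
Molecular formula: C7H15NO3.
  M = 7(12.011) + 15(1.008) + 14.007 + 3(15.999)
    = 84.077 + 15.120 + 14.007 + 47.997 = 161.201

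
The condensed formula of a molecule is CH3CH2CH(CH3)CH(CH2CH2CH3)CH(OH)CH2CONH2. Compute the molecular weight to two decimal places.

201.31 g/mol

Atom tally by fragment:
  CH3 → C:1 H:3
  CH2 → C:1 H:2
  CH(CH3) → C:2 H:4
  CH(CH2CH2CH3) → C:4 H:8
  CH(OH) → C:1 H:2 O:1
  CH2CONH2 → C:2 H:4 O:1 N:1
Element totals:
  C: 11
  H: 23
  N: 1
  O: 2
Molecular formula: C11H23NO2.
  M = 11(12.011) + 23(1.008) + 14.007 + 2(15.999)
    = 132.121 + 23.184 + 14.007 + 31.998 = 201.310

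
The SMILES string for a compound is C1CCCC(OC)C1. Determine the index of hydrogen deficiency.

1

Atom tally by fragment:
  cyclohexane ring core → C:6 H:12
  (− 1 ring H displaced by substituents)
  + OCH3 → C:1 H:3 O:1
Element totals:
  C: 7
  H: 14
  O: 1
Molecular formula: C7H14O.
DoU = (2C + 2 + N − H − X) / 2 = (2·7 + 2 + 0 − 14 − 0) / 2 = 1.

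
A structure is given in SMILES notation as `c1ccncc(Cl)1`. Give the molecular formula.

Atom tally by fragment:
  pyridine ring core → C:5 H:5 N:1
  (− 1 ring H displaced by substituents)
  + Cl → Cl:1
Element totals:
  C: 5
  H: 4
  Cl: 1
  N: 1

C5H4ClN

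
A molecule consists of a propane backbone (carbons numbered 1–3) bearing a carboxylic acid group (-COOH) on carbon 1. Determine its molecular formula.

Atom tally by fragment:
  HOOCCH2 → C:2 H:3 O:2
  CH2 → C:1 H:2
  CH3 → C:1 H:3
Element totals:
  C: 4
  H: 8
  O: 2

C4H8O2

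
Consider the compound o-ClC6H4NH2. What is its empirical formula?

Atom tally by fragment:
  benzene ring core → C:6 H:6
  (− 2 ring H displaced by substituents)
  + Cl → Cl:1
  + NH2 → N:1 H:2
Element totals:
  C: 6
  H: 6
  Cl: 1
  N: 1
Molecular formula: C6H6ClN.
gcd of subscripts (6, 1, 6, 1) = 1, so the empirical formula equals the molecular formula.

C6H6ClN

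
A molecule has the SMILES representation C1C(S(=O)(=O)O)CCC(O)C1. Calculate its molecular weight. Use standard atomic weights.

180.22 g/mol

Atom tally by fragment:
  cyclohexane ring core → C:6 H:12
  (− 2 ring H displaced by substituents)
  + SO3H → S:1 O:3 H:1
  + OH → O:1 H:1
Element totals:
  C: 6
  H: 12
  O: 4
  S: 1
Molecular formula: C6H12O4S.
  M = 6(12.011) + 12(1.008) + 4(15.999) + 32.06
    = 72.066 + 12.096 + 63.996 + 32.060 = 180.218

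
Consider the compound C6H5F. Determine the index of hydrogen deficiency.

4

Atom tally by fragment:
  benzene ring core → C:6 H:6
  (− 1 ring H displaced by substituents)
  + F → F:1
Element totals:
  C: 6
  H: 5
  F: 1
Molecular formula: C6H5F.
DoU = (2C + 2 + N − H − X) / 2 = (2·6 + 2 + 0 − 5 − 1) / 2 = 4.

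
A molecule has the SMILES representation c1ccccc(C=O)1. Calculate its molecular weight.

Atom tally by fragment:
  benzene ring core → C:6 H:6
  (− 1 ring H displaced by substituents)
  + CHO → C:1 H:1 O:1
Element totals:
  C: 7
  H: 6
  O: 1
Molecular formula: C7H6O.
  M = 7(12.011) + 6(1.008) + 15.999
    = 84.077 + 6.048 + 15.999 = 106.124

106.12 g/mol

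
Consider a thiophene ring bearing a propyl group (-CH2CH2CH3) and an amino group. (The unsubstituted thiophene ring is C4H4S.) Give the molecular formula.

Atom tally by fragment:
  thiophene ring core → C:4 H:4 S:1
  (− 2 ring H displaced by substituents)
  + CH2CH2CH3 → C:3 H:7
  + NH2 → N:1 H:2
Element totals:
  C: 7
  H: 11
  N: 1
  S: 1

C7H11NS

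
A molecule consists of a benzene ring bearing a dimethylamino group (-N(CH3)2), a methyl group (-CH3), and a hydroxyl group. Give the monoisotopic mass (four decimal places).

151.0997

Atom tally by fragment:
  benzene ring core → C:6 H:6
  (− 3 ring H displaced by substituents)
  + N(CH3)2 → N:1 C:2 H:6
  + CH3 → C:1 H:3
  + OH → O:1 H:1
Element totals:
  C: 9
  H: 13
  N: 1
  O: 1
Molecular formula: C9H13NO.
  M = 9(12.0) + 13(1.007825) + 14.003074 + 15.994915
    = 108.000000 + 13.101725 + 14.003074 + 15.994915 = 151.099714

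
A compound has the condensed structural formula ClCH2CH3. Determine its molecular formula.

Element totals:
  C: 2
  H: 5
  Cl: 1

C2H5Cl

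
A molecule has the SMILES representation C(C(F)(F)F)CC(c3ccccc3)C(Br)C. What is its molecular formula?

Atom tally by fragment:
  F3CCH2 → C:2 H:2 F:3
  CH2 → C:1 H:2
  CH(C6H5) → C:7 H:6
  CH(Br) → C:1 H:1 Br:1
  CH3 → C:1 H:3
Element totals:
  C: 12
  H: 14
  Br: 1
  F: 3

C12H14BrF3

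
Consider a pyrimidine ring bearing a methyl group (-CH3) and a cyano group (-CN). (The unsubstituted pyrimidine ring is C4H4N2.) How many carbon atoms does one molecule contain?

6

Atom tally by fragment:
  pyrimidine ring core → C:4 H:4 N:2
  (− 2 ring H displaced by substituents)
  + CH3 → C:1 H:3
  + CN → C:1 N:1
Element totals:
  C: 6
  H: 5
  N: 3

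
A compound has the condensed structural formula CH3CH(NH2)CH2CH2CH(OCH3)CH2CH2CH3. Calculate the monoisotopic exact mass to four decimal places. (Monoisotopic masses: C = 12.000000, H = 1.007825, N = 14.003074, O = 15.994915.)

Element totals:
  C: 9
  H: 21
  N: 1
  O: 1
Molecular formula: C9H21NO.
  M = 9(12.0) + 21(1.007825) + 14.003074 + 15.994915
    = 108.000000 + 21.164325 + 14.003074 + 15.994915 = 159.162314

159.1623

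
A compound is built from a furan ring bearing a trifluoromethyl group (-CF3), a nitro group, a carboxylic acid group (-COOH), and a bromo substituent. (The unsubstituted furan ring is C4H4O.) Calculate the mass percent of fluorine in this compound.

18.75%

Atom tally by fragment:
  furan ring core → C:4 H:4 O:1
  (− 4 ring H displaced by substituents)
  + CF3 → C:1 F:3
  + NO2 → N:1 O:2
  + COOH → C:1 H:1 O:2
  + Br → Br:1
Element totals:
  C: 6
  H: 1
  Br: 1
  F: 3
  N: 1
  O: 5
Molecular formula: C6HBrF3NO5.
Molar mass = 303.974 g/mol.
Mass from F: 3 × 18.998 = 56.994 g/mol.
%F = 56.994 / 303.974 × 100 = 18.75%.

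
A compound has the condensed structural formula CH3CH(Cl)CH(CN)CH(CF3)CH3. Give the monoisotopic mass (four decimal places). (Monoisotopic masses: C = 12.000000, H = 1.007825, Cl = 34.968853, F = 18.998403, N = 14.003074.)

199.0376

Atom tally by fragment:
  CH3 → C:1 H:3
  CH(Cl) → C:1 H:1 Cl:1
  CH(CN) → C:2 H:1 N:1
  CH(CF3) → C:2 H:1 F:3
  CH3 → C:1 H:3
Element totals:
  C: 7
  H: 9
  Cl: 1
  F: 3
  N: 1
Molecular formula: C7H9ClF3N.
  M = 7(12.0) + 9(1.007825) + 34.968853 + 3(18.998403) + 14.003074
    = 84.000000 + 9.070425 + 34.968853 + 56.995209 + 14.003074 = 199.037561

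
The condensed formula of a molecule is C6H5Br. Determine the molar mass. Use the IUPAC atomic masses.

Atom tally by fragment:
  benzene ring core → C:6 H:6
  (− 1 ring H displaced by substituents)
  + Br → Br:1
Element totals:
  C: 6
  H: 5
  Br: 1
Molecular formula: C6H5Br.
  M = 6(12.011) + 5(1.008) + 79.904
    = 72.066 + 5.040 + 79.904 = 157.010

157.01 g/mol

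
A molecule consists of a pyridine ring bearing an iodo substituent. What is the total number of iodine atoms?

Atom tally by fragment:
  pyridine ring core → C:5 H:5 N:1
  (− 1 ring H displaced by substituents)
  + I → I:1
Element totals:
  C: 5
  H: 4
  I: 1
  N: 1

1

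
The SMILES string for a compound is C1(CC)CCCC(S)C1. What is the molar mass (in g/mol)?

144.28 g/mol

Atom tally by fragment:
  cyclohexane ring core → C:6 H:12
  (− 2 ring H displaced by substituents)
  + C2H5 → C:2 H:5
  + SH → S:1 H:1
Element totals:
  C: 8
  H: 16
  S: 1
Molecular formula: C8H16S.
  M = 8(12.011) + 16(1.008) + 32.06
    = 96.088 + 16.128 + 32.060 = 144.276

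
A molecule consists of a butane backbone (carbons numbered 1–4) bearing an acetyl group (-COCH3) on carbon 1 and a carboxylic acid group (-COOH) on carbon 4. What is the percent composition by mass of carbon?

Atom tally by fragment:
  CH3COCH2 → C:3 H:5 O:1
  CH2 → C:1 H:2
  CH2 → C:1 H:2
  CH2COOH → C:2 H:3 O:2
Element totals:
  C: 7
  H: 12
  O: 3
Molecular formula: C7H12O3.
Molar mass = 144.170 g/mol.
Mass from C: 7 × 12.011 = 84.077 g/mol.
%C = 84.077 / 144.170 × 100 = 58.32%.

58.32%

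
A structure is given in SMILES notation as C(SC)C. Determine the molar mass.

76.16 g/mol

Atom tally by fragment:
  CH3SCH2 → C:2 H:5 S:1
  CH3 → C:1 H:3
Element totals:
  C: 3
  H: 8
  S: 1
Molecular formula: C3H8S.
  M = 3(12.011) + 8(1.008) + 32.06
    = 36.033 + 8.064 + 32.060 = 76.157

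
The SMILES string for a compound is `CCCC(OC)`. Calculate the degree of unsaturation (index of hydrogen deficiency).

0

Atom tally by fragment:
  CH3 → C:1 H:3
  CH2 → C:1 H:2
  CH2 → C:1 H:2
  CH2OCH3 → C:2 H:5 O:1
Element totals:
  C: 5
  H: 12
  O: 1
Molecular formula: C5H12O.
DoU = (2C + 2 + N − H − X) / 2 = (2·5 + 2 + 0 − 12 − 0) / 2 = 0.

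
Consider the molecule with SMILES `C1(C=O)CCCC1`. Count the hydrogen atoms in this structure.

10

Atom tally by fragment:
  cyclopentane ring core → C:5 H:10
  (− 1 ring H displaced by substituents)
  + CHO → C:1 H:1 O:1
Element totals:
  C: 6
  H: 10
  O: 1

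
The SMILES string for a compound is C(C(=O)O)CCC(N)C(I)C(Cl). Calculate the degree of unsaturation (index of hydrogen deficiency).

Atom tally by fragment:
  HOOCCH2 → C:2 H:3 O:2
  CH2 → C:1 H:2
  CH2 → C:1 H:2
  CH(NH2) → C:1 H:3 N:1
  CH(I) → C:1 H:1 I:1
  CH2Cl → C:1 H:2 Cl:1
Element totals:
  C: 7
  H: 13
  Cl: 1
  I: 1
  N: 1
  O: 2
Molecular formula: C7H13ClINO2.
DoU = (2C + 2 + N − H − X) / 2 = (2·7 + 2 + 1 − 13 − 2) / 2 = 1.

1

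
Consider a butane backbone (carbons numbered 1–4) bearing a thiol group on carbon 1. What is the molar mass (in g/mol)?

90.18 g/mol

Atom tally by fragment:
  HSCH2 → C:1 H:3 S:1
  CH2 → C:1 H:2
  CH2 → C:1 H:2
  CH3 → C:1 H:3
Element totals:
  C: 4
  H: 10
  S: 1
Molecular formula: C4H10S.
  M = 4(12.011) + 10(1.008) + 32.06
    = 48.044 + 10.080 + 32.060 = 90.184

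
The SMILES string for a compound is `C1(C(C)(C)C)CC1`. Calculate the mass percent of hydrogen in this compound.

14.37%

Atom tally by fragment:
  cyclopropane ring core → C:3 H:6
  (− 1 ring H displaced by substituents)
  + C(CH3)3 → C:4 H:9
Element totals:
  C: 7
  H: 14
Molecular formula: C7H14.
Molar mass = 98.189 g/mol.
Mass from H: 14 × 1.008 = 14.112 g/mol.
%H = 14.112 / 98.189 × 100 = 14.37%.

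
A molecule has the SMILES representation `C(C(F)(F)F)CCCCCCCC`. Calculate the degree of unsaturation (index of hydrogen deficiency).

0

Atom tally by fragment:
  F3CCH2 → C:2 H:2 F:3
  CH2 → C:1 H:2
  CH2 → C:1 H:2
  CH2 → C:1 H:2
  CH2 → C:1 H:2
  CH2 → C:1 H:2
  CH2 → C:1 H:2
  CH2 → C:1 H:2
  CH3 → C:1 H:3
Element totals:
  C: 10
  H: 19
  F: 3
Molecular formula: C10H19F3.
DoU = (2C + 2 + N − H − X) / 2 = (2·10 + 2 + 0 − 19 − 3) / 2 = 0.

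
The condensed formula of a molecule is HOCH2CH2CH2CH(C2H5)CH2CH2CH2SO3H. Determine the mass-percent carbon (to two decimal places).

48.19%

Atom tally by fragment:
  HOCH2 → C:1 H:3 O:1
  CH2 → C:1 H:2
  CH2 → C:1 H:2
  CH(C2H5) → C:3 H:6
  CH2 → C:1 H:2
  CH2 → C:1 H:2
  CH2SO3H → C:1 H:3 S:1 O:3
Element totals:
  C: 9
  H: 20
  O: 4
  S: 1
Molecular formula: C9H20O4S.
Molar mass = 224.315 g/mol.
Mass from C: 9 × 12.011 = 108.099 g/mol.
%C = 108.099 / 224.315 × 100 = 48.19%.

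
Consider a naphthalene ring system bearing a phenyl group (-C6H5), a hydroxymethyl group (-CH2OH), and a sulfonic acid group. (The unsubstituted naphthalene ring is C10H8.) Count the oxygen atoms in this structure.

Atom tally by fragment:
  naphthalene ring system core → C:10 H:8
  (− 3 ring H displaced by substituents)
  + C6H5 → C:6 H:5
  + CH2OH → C:1 H:3 O:1
  + SO3H → S:1 O:3 H:1
Element totals:
  C: 17
  H: 14
  O: 4
  S: 1

4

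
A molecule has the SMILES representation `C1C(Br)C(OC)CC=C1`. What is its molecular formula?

Atom tally by fragment:
  cyclohexene ring core → C:6 H:10
  (− 2 ring H displaced by substituents)
  + Br → Br:1
  + OCH3 → C:1 H:3 O:1
Element totals:
  C: 7
  H: 11
  Br: 1
  O: 1

C7H11BrO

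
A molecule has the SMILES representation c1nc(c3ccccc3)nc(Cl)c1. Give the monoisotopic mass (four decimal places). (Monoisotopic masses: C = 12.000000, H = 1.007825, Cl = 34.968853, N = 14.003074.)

Atom tally by fragment:
  pyrimidine ring core → C:4 H:4 N:2
  (− 2 ring H displaced by substituents)
  + C6H5 → C:6 H:5
  + Cl → Cl:1
Element totals:
  C: 10
  H: 7
  Cl: 1
  N: 2
Molecular formula: C10H7ClN2.
  M = 10(12.0) + 7(1.007825) + 34.968853 + 2(14.003074)
    = 120.000000 + 7.054775 + 34.968853 + 28.006148 = 190.029776

190.0298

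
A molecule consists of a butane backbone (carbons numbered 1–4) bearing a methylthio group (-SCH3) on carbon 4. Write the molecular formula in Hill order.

Atom tally by fragment:
  CH3 → C:1 H:3
  CH2 → C:1 H:2
  CH2 → C:1 H:2
  CH2SCH3 → C:2 H:5 S:1
Element totals:
  C: 5
  H: 12
  S: 1

C5H12S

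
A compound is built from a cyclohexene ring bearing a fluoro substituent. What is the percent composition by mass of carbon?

71.97%

Atom tally by fragment:
  cyclohexene ring core → C:6 H:10
  (− 1 ring H displaced by substituents)
  + F → F:1
Element totals:
  C: 6
  H: 9
  F: 1
Molecular formula: C6H9F.
Molar mass = 100.136 g/mol.
Mass from C: 6 × 12.011 = 72.066 g/mol.
%C = 72.066 / 100.136 × 100 = 71.97%.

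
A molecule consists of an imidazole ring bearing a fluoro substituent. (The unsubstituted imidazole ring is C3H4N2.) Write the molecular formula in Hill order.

C3H3FN2

Atom tally by fragment:
  imidazole ring core → C:3 H:4 N:2
  (− 1 ring H displaced by substituents)
  + F → F:1
Element totals:
  C: 3
  H: 3
  F: 1
  N: 2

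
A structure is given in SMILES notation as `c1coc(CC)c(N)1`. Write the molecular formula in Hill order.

C6H9NO

Atom tally by fragment:
  furan ring core → C:4 H:4 O:1
  (− 2 ring H displaced by substituents)
  + C2H5 → C:2 H:5
  + NH2 → N:1 H:2
Element totals:
  C: 6
  H: 9
  N: 1
  O: 1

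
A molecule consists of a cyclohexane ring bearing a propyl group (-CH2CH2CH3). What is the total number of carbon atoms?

Atom tally by fragment:
  cyclohexane ring core → C:6 H:12
  (− 1 ring H displaced by substituents)
  + CH2CH2CH3 → C:3 H:7
Element totals:
  C: 9
  H: 18

9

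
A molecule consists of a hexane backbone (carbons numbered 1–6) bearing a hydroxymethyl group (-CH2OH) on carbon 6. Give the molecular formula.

Atom tally by fragment:
  CH3 → C:1 H:3
  CH2 → C:1 H:2
  CH2 → C:1 H:2
  CH2 → C:1 H:2
  CH2 → C:1 H:2
  CH2CH2OH → C:2 H:5 O:1
Element totals:
  C: 7
  H: 16
  O: 1

C7H16O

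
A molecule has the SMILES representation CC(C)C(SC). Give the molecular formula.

C5H12S

Atom tally by fragment:
  CH3 → C:1 H:3
  CH(CH3) → C:2 H:4
  CH2SCH3 → C:2 H:5 S:1
Element totals:
  C: 5
  H: 12
  S: 1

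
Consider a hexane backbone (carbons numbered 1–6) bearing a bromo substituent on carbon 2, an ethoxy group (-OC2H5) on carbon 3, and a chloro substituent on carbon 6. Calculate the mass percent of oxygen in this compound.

6.57%

Atom tally by fragment:
  CH3 → C:1 H:3
  CH(Br) → C:1 H:1 Br:1
  CH(OC2H5) → C:3 H:6 O:1
  CH2 → C:1 H:2
  CH2 → C:1 H:2
  CH2Cl → C:1 H:2 Cl:1
Element totals:
  C: 8
  H: 16
  Br: 1
  Cl: 1
  O: 1
Molecular formula: C8H16BrClO.
Molar mass = 243.569 g/mol.
Mass from O: 1 × 15.999 = 15.999 g/mol.
%O = 15.999 / 243.569 × 100 = 6.57%.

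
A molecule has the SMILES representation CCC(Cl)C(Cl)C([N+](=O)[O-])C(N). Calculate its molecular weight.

Atom tally by fragment:
  CH3 → C:1 H:3
  CH2 → C:1 H:2
  CH(Cl) → C:1 H:1 Cl:1
  CH(Cl) → C:1 H:1 Cl:1
  CH(NO2) → C:1 H:1 N:1 O:2
  CH2NH2 → C:1 H:4 N:1
Element totals:
  C: 6
  H: 12
  Cl: 2
  N: 2
  O: 2
Molecular formula: C6H12Cl2N2O2.
  M = 6(12.011) + 12(1.008) + 2(35.45) + 2(14.007) + 2(15.999)
    = 72.066 + 12.096 + 70.900 + 28.014 + 31.998 = 215.074

215.07 g/mol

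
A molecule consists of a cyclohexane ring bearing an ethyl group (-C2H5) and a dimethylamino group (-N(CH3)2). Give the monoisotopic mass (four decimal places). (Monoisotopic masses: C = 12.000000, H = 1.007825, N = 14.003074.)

155.1674

Atom tally by fragment:
  cyclohexane ring core → C:6 H:12
  (− 2 ring H displaced by substituents)
  + C2H5 → C:2 H:5
  + N(CH3)2 → N:1 C:2 H:6
Element totals:
  C: 10
  H: 21
  N: 1
Molecular formula: C10H21N.
  M = 10(12.0) + 21(1.007825) + 14.003074
    = 120.000000 + 21.164325 + 14.003074 = 155.167399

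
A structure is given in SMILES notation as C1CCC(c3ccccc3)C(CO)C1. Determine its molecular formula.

Atom tally by fragment:
  cyclohexane ring core → C:6 H:12
  (− 2 ring H displaced by substituents)
  + C6H5 → C:6 H:5
  + CH2OH → C:1 H:3 O:1
Element totals:
  C: 13
  H: 18
  O: 1

C13H18O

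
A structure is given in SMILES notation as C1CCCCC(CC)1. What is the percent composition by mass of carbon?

85.63%

Atom tally by fragment:
  cyclohexane ring core → C:6 H:12
  (− 1 ring H displaced by substituents)
  + C2H5 → C:2 H:5
Element totals:
  C: 8
  H: 16
Molecular formula: C8H16.
Molar mass = 112.216 g/mol.
Mass from C: 8 × 12.011 = 96.088 g/mol.
%C = 96.088 / 112.216 × 100 = 85.63%.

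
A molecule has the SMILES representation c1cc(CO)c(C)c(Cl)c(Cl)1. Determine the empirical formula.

Atom tally by fragment:
  benzene ring core → C:6 H:6
  (− 4 ring H displaced by substituents)
  + CH2OH → C:1 H:3 O:1
  + CH3 → C:1 H:3
  + Cl → Cl:1
  + Cl → Cl:1
Element totals:
  C: 8
  H: 8
  Cl: 2
  O: 1
Molecular formula: C8H8Cl2O.
gcd of subscripts (8, 2, 8, 1) = 1, so the empirical formula equals the molecular formula.

C8H8Cl2O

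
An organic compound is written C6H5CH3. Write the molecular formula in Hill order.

C7H8

Element totals:
  C: 7
  H: 8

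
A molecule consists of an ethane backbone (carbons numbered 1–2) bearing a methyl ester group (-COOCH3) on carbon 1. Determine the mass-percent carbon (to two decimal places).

Atom tally by fragment:
  CH3OOCCH2 → C:3 H:5 O:2
  CH3 → C:1 H:3
Element totals:
  C: 4
  H: 8
  O: 2
Molecular formula: C4H8O2.
Molar mass = 88.106 g/mol.
Mass from C: 4 × 12.011 = 48.044 g/mol.
%C = 48.044 / 88.106 × 100 = 54.53%.

54.53%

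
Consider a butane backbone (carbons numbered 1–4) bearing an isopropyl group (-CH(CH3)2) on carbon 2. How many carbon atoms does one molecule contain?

7

Atom tally by fragment:
  CH3 → C:1 H:3
  CH(CH(CH3)2) → C:4 H:8
  CH2 → C:1 H:2
  CH3 → C:1 H:3
Element totals:
  C: 7
  H: 16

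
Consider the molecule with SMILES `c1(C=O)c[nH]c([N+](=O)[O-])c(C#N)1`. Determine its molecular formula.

C6H3N3O3

Atom tally by fragment:
  pyrrole ring core → C:4 H:5 N:1
  (− 3 ring H displaced by substituents)
  + CHO → C:1 H:1 O:1
  + NO2 → N:1 O:2
  + CN → C:1 N:1
Element totals:
  C: 6
  H: 3
  N: 3
  O: 3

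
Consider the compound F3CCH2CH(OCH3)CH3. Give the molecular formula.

Atom tally by fragment:
  F3CCH2 → C:2 H:2 F:3
  CH(OCH3) → C:2 H:4 O:1
  CH3 → C:1 H:3
Element totals:
  C: 5
  H: 9
  F: 3
  O: 1

C5H9F3O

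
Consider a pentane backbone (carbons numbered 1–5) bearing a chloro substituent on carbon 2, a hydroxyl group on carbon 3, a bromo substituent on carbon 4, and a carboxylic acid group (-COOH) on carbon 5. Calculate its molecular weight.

Atom tally by fragment:
  CH3 → C:1 H:3
  CH(Cl) → C:1 H:1 Cl:1
  CH(OH) → C:1 H:2 O:1
  CH(Br) → C:1 H:1 Br:1
  CH2COOH → C:2 H:3 O:2
Element totals:
  C: 6
  H: 10
  Br: 1
  Cl: 1
  O: 3
Molecular formula: C6H10BrClO3.
  M = 6(12.011) + 10(1.008) + 79.904 + 35.45 + 3(15.999)
    = 72.066 + 10.080 + 79.904 + 35.450 + 47.997 = 245.497

245.50 g/mol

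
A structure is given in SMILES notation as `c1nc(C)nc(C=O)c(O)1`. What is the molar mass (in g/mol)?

138.13 g/mol

Atom tally by fragment:
  pyrimidine ring core → C:4 H:4 N:2
  (− 3 ring H displaced by substituents)
  + CH3 → C:1 H:3
  + CHO → C:1 H:1 O:1
  + OH → O:1 H:1
Element totals:
  C: 6
  H: 6
  N: 2
  O: 2
Molecular formula: C6H6N2O2.
  M = 6(12.011) + 6(1.008) + 2(14.007) + 2(15.999)
    = 72.066 + 6.048 + 28.014 + 31.998 = 138.126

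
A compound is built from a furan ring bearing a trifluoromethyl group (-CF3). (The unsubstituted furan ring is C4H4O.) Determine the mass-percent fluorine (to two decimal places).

41.89%

Atom tally by fragment:
  furan ring core → C:4 H:4 O:1
  (− 1 ring H displaced by substituents)
  + CF3 → C:1 F:3
Element totals:
  C: 5
  H: 3
  F: 3
  O: 1
Molecular formula: C5H3F3O.
Molar mass = 136.072 g/mol.
Mass from F: 3 × 18.998 = 56.994 g/mol.
%F = 56.994 / 136.072 × 100 = 41.89%.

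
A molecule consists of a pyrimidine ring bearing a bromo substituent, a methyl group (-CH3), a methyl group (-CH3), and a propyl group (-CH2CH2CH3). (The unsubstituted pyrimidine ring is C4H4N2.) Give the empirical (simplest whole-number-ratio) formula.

C9H13BrN2

Atom tally by fragment:
  pyrimidine ring core → C:4 H:4 N:2
  (− 4 ring H displaced by substituents)
  + Br → Br:1
  + CH3 → C:1 H:3
  + CH3 → C:1 H:3
  + CH2CH2CH3 → C:3 H:7
Element totals:
  C: 9
  H: 13
  Br: 1
  N: 2
Molecular formula: C9H13BrN2.
gcd of subscripts (1, 9, 13, 2) = 1, so the empirical formula equals the molecular formula.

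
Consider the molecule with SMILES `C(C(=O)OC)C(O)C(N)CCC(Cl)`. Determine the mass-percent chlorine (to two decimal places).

Atom tally by fragment:
  CH3OOCCH2 → C:3 H:5 O:2
  CH(OH) → C:1 H:2 O:1
  CH(NH2) → C:1 H:3 N:1
  CH2 → C:1 H:2
  CH2 → C:1 H:2
  CH2Cl → C:1 H:2 Cl:1
Element totals:
  C: 8
  H: 16
  Cl: 1
  N: 1
  O: 3
Molecular formula: C8H16ClNO3.
Molar mass = 209.670 g/mol.
Mass from Cl: 1 × 35.45 = 35.450 g/mol.
%Cl = 35.450 / 209.670 × 100 = 16.91%.

16.91%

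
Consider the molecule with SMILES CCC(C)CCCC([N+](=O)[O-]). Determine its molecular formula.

C8H17NO2

Atom tally by fragment:
  CH3 → C:1 H:3
  CH2 → C:1 H:2
  CH(CH3) → C:2 H:4
  CH2 → C:1 H:2
  CH2 → C:1 H:2
  CH2 → C:1 H:2
  CH2NO2 → C:1 H:2 N:1 O:2
Element totals:
  C: 8
  H: 17
  N: 1
  O: 2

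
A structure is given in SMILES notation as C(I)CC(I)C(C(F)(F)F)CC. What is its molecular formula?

Atom tally by fragment:
  ICH2 → C:1 H:2 I:1
  CH2 → C:1 H:2
  CH(I) → C:1 H:1 I:1
  CH(CF3) → C:2 H:1 F:3
  CH2 → C:1 H:2
  CH3 → C:1 H:3
Element totals:
  C: 7
  H: 11
  F: 3
  I: 2

C7H11F3I2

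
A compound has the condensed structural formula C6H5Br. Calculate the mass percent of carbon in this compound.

Atom tally by fragment:
  benzene ring core → C:6 H:6
  (− 1 ring H displaced by substituents)
  + Br → Br:1
Element totals:
  C: 6
  H: 5
  Br: 1
Molecular formula: C6H5Br.
Molar mass = 157.010 g/mol.
Mass from C: 6 × 12.011 = 72.066 g/mol.
%C = 72.066 / 157.010 × 100 = 45.90%.

45.90%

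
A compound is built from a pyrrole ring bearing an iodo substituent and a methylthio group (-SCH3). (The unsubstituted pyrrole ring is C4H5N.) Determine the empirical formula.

Atom tally by fragment:
  pyrrole ring core → C:4 H:5 N:1
  (− 2 ring H displaced by substituents)
  + I → I:1
  + SCH3 → C:1 H:3 S:1
Element totals:
  C: 5
  H: 6
  I: 1
  N: 1
  S: 1
Molecular formula: C5H6INS.
gcd of subscripts (5, 6, 1, 1, 1) = 1, so the empirical formula equals the molecular formula.

C5H6INS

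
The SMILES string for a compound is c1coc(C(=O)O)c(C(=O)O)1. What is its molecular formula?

C6H4O5

Atom tally by fragment:
  furan ring core → C:4 H:4 O:1
  (− 2 ring H displaced by substituents)
  + COOH → C:1 H:1 O:2
  + COOH → C:1 H:1 O:2
Element totals:
  C: 6
  H: 4
  O: 5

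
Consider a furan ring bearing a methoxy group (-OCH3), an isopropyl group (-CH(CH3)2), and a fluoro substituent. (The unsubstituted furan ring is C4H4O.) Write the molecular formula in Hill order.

Atom tally by fragment:
  furan ring core → C:4 H:4 O:1
  (− 3 ring H displaced by substituents)
  + OCH3 → C:1 H:3 O:1
  + CH(CH3)2 → C:3 H:7
  + F → F:1
Element totals:
  C: 8
  H: 11
  F: 1
  O: 2

C8H11FO2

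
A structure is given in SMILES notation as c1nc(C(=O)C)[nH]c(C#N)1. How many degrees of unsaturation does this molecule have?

6

Atom tally by fragment:
  imidazole ring core → C:3 H:4 N:2
  (− 2 ring H displaced by substituents)
  + COCH3 → C:2 H:3 O:1
  + CN → C:1 N:1
Element totals:
  C: 6
  H: 5
  N: 3
  O: 1
Molecular formula: C6H5N3O.
DoU = (2C + 2 + N − H − X) / 2 = (2·6 + 2 + 3 − 5 − 0) / 2 = 6.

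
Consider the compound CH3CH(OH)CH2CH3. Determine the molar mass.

Atom tally by fragment:
  CH3 → C:1 H:3
  CH(OH) → C:1 H:2 O:1
  CH2 → C:1 H:2
  CH3 → C:1 H:3
Element totals:
  C: 4
  H: 10
  O: 1
Molecular formula: C4H10O.
  M = 4(12.011) + 10(1.008) + 15.999
    = 48.044 + 10.080 + 15.999 = 74.123

74.12 g/mol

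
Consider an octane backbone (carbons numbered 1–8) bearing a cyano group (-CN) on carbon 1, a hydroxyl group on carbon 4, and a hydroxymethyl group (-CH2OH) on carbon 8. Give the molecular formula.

C10H19NO2

Atom tally by fragment:
  NCCH2 → C:2 H:2 N:1
  CH2 → C:1 H:2
  CH2 → C:1 H:2
  CH(OH) → C:1 H:2 O:1
  CH2 → C:1 H:2
  CH2 → C:1 H:2
  CH2 → C:1 H:2
  CH2CH2OH → C:2 H:5 O:1
Element totals:
  C: 10
  H: 19
  N: 1
  O: 2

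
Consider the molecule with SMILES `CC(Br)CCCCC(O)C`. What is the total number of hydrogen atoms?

Atom tally by fragment:
  CH3 → C:1 H:3
  CH(Br) → C:1 H:1 Br:1
  CH2 → C:1 H:2
  CH2 → C:1 H:2
  CH2 → C:1 H:2
  CH2 → C:1 H:2
  CH(OH) → C:1 H:2 O:1
  CH3 → C:1 H:3
Element totals:
  C: 8
  H: 17
  Br: 1
  O: 1

17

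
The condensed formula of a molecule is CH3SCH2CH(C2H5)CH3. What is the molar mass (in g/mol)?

118.24 g/mol

Atom tally by fragment:
  CH3SCH2 → C:2 H:5 S:1
  CH(C2H5) → C:3 H:6
  CH3 → C:1 H:3
Element totals:
  C: 6
  H: 14
  S: 1
Molecular formula: C6H14S.
  M = 6(12.011) + 14(1.008) + 32.06
    = 72.066 + 14.112 + 32.060 = 118.238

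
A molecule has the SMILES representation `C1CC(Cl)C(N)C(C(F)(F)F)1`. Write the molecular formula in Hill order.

C6H9ClF3N

Atom tally by fragment:
  cyclopentane ring core → C:5 H:10
  (− 3 ring H displaced by substituents)
  + Cl → Cl:1
  + NH2 → N:1 H:2
  + CF3 → C:1 F:3
Element totals:
  C: 6
  H: 9
  Cl: 1
  F: 3
  N: 1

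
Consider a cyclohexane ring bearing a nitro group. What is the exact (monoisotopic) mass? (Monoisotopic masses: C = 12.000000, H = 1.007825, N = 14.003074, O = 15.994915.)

129.0790

Atom tally by fragment:
  cyclohexane ring core → C:6 H:12
  (− 1 ring H displaced by substituents)
  + NO2 → N:1 O:2
Element totals:
  C: 6
  H: 11
  N: 1
  O: 2
Molecular formula: C6H11NO2.
  M = 6(12.0) + 11(1.007825) + 14.003074 + 2(15.994915)
    = 72.000000 + 11.086075 + 14.003074 + 31.989830 = 129.078979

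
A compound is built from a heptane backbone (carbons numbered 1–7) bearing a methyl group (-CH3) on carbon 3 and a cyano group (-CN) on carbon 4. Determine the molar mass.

139.24 g/mol

Atom tally by fragment:
  CH3 → C:1 H:3
  CH2 → C:1 H:2
  CH(CH3) → C:2 H:4
  CH(CN) → C:2 H:1 N:1
  CH2 → C:1 H:2
  CH2 → C:1 H:2
  CH3 → C:1 H:3
Element totals:
  C: 9
  H: 17
  N: 1
Molecular formula: C9H17N.
  M = 9(12.011) + 17(1.008) + 14.007
    = 108.099 + 17.136 + 14.007 = 139.242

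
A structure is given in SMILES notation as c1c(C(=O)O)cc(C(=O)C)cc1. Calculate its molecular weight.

Atom tally by fragment:
  benzene ring core → C:6 H:6
  (− 2 ring H displaced by substituents)
  + COOH → C:1 H:1 O:2
  + COCH3 → C:2 H:3 O:1
Element totals:
  C: 9
  H: 8
  O: 3
Molecular formula: C9H8O3.
  M = 9(12.011) + 8(1.008) + 3(15.999)
    = 108.099 + 8.064 + 47.997 = 164.160

164.16 g/mol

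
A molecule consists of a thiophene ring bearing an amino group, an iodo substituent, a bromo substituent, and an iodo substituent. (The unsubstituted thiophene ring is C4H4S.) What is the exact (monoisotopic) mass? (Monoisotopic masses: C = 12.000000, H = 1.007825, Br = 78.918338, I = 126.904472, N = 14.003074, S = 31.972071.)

428.7181

Atom tally by fragment:
  thiophene ring core → C:4 H:4 S:1
  (− 4 ring H displaced by substituents)
  + NH2 → N:1 H:2
  + I → I:1
  + Br → Br:1
  + I → I:1
Element totals:
  C: 4
  H: 2
  Br: 1
  I: 2
  N: 1
  S: 1
Molecular formula: C4H2BrI2NS.
  M = 4(12.0) + 2(1.007825) + 78.918338 + 2(126.904472) + 14.003074 + 31.972071
    = 48.000000 + 2.015650 + 78.918338 + 253.808944 + 14.003074 + 31.972071 = 428.718077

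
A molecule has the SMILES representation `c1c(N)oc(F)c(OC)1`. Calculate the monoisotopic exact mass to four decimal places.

Atom tally by fragment:
  furan ring core → C:4 H:4 O:1
  (− 3 ring H displaced by substituents)
  + NH2 → N:1 H:2
  + F → F:1
  + OCH3 → C:1 H:3 O:1
Element totals:
  C: 5
  H: 6
  F: 1
  N: 1
  O: 2
Molecular formula: C5H6FNO2.
  M = 5(12.0) + 6(1.007825) + 18.998403 + 14.003074 + 2(15.994915)
    = 60.000000 + 6.046950 + 18.998403 + 14.003074 + 31.989830 = 131.038257

131.0383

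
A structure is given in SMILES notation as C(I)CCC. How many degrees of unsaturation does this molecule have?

0

Atom tally by fragment:
  ICH2 → C:1 H:2 I:1
  CH2 → C:1 H:2
  CH2 → C:1 H:2
  CH3 → C:1 H:3
Element totals:
  C: 4
  H: 9
  I: 1
Molecular formula: C4H9I.
DoU = (2C + 2 + N − H − X) / 2 = (2·4 + 2 + 0 − 9 − 1) / 2 = 0.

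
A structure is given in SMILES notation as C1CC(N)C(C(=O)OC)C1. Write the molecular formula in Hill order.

Atom tally by fragment:
  cyclopentane ring core → C:5 H:10
  (− 2 ring H displaced by substituents)
  + NH2 → N:1 H:2
  + COOCH3 → C:2 H:3 O:2
Element totals:
  C: 7
  H: 13
  N: 1
  O: 2

C7H13NO2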